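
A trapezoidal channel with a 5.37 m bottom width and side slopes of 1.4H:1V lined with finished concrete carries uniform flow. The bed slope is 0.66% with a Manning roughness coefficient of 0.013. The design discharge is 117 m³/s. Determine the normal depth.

Manning's equation rearranged: A R^(2/3) = nQ / (1·√S) = 0.013 × 117 / (√0.0066) = 18.72.
Try y = 2.22 m: A R^(2/3) = 24.08 — high.
Try y = 1.7 m: A R^(2/3) = 14.66 — low.
Try y = 1.94 m: A R^(2/3) = 18.71 — ≈ 18.72.

y_n = 1.94 m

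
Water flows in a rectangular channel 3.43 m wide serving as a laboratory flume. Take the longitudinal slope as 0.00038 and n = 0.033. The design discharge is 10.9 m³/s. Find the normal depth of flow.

Manning's equation rearranged: A R^(2/3) = nQ / (1·√S) = 0.033 × 10.9 / (√0.00038) = 18.45.
Try y = 5.92 m: A R^(2/3) = 24.55 — over.
Try y = 4.63 m: A R^(2/3) = 18.44 — ≈ 18.45.

y_n = 4.63 m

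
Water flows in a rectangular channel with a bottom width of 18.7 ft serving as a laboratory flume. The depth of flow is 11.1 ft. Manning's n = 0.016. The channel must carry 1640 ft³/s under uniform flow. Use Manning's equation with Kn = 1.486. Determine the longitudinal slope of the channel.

S = 0.00083

Flow area A = b·y = 18.7 × 11.1 = 207.6 ft². Wetted perimeter P = b + 2y = 18.7 + 2×11.1 = 40.9 ft.
Hydraulic radius R = A/P = 207.6/40.9 = 5.075 ft.
From Manning's equation, S = [nQ / (1.486 A R^(2/3))]² = [0.016 × 1640 / (1.486 × 207.6 × 5.075^(2/3))]² = 0.00083.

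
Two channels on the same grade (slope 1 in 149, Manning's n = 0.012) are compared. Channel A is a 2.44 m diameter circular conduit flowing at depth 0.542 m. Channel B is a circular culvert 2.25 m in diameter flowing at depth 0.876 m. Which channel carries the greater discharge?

Channel A: For a circular section of diameter D = 2.44 m at depth y = 0.542 m, the central angle is θ = 2 arccos(1 − 2y/D) = 1.963 rad. Then A = (D²/8)(θ − sin θ) = 0.7733 m² and P = Dθ/2 = 2.395 m. Hydraulic radius R = A/P = 0.7733/2.395 = 0.3229 m. Q_A = (1/0.012)·0.7733·0.3229^(2/3)·√0.006711 = 2.485 m³/s.
Channel B: For a circular section of diameter D = 2.25 m at depth y = 0.876 m, the central angle is θ = 2 arccos(1 − 2y/D) = 2.695 rad. Then A = (D²/8)(θ − sin θ) = 1.432 m² and P = Dθ/2 = 3.032 m. Hydraulic radius R = A/P = 1.432/3.032 = 0.4724 m. Q_B = (1/0.012)·1.432·0.4724^(2/3)·√0.006711 = 5.932 m³/s.
Q_A = 2.485 m³/s vs Q_B = 5.932 m³/s, so channel B carries more.

channel B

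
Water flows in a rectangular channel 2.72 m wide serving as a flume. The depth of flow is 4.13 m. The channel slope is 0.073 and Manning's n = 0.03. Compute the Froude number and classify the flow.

supercritical

Flow area A = b·y = 2.72 × 4.13 = 11.23 m². Wetted perimeter P = b + 2y = 2.72 + 2×4.13 = 10.98 m.
Hydraulic radius R = A/P = 11.23/10.98 = 1.023 m.
V = (1/n) R^(2/3) √S = (1/0.03) × 1.023^(2/3) × √0.073 = 9.144 m/s. Hydraulic depth D_h = A/T = 11.23/2.72 = 4.13 m.
Froude number Fr = V/√(g·D_h) = 9.144/√(9.81×4.13) = 1.44, which is greater than 1, so the flow is supercritical.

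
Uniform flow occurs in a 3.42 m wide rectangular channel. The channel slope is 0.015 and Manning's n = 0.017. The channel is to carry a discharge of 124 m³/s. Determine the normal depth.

y_n = 4.38 m

Manning's equation rearranged: A R^(2/3) = nQ / (1·√S) = 0.017 × 124 / (√0.015) = 17.21.
Trying y = 5.29 m: A R^(2/3) = 21.46 — too large.
Trying y = 4.38 m: A R^(2/3) = 17.19 — matches.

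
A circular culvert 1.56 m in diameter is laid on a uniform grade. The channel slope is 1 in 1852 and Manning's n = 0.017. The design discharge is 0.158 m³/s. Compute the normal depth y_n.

Manning's equation rearranged: A R^(2/3) = nQ / (1·√S) = 0.017 × 0.158 / (√0.00054) = 0.1156.
Try y = 0.439 m: A R^(2/3) = 0.1764 — high.
Try y = 0.355 m: A R^(2/3) = 0.1159 — close enough.

y_n = 0.355 m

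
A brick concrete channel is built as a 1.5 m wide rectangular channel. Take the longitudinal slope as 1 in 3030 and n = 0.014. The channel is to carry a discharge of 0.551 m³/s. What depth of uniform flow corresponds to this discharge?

y_n = 0.592 m

Manning's equation rearranged: A R^(2/3) = nQ / (1·√S) = 0.014 × 0.551 / (√0.00033) = 0.4246.
Trying y = 0.71 m: A R^(2/3) = 0.5437 — too large.
Trying y = 0.478 m: A R^(2/3) = 0.3155 — too small.
Trying y = 0.592 m: A R^(2/3) = 0.4248 — ≈ 0.4246.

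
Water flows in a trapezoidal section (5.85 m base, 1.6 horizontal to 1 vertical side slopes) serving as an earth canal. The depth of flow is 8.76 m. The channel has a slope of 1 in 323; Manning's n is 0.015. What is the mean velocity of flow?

V = 10.1 m/s

With bottom width b = 5.85 m and side slope z = 1.6: A = (b + zy)y = (5.85 + 1.6×8.76)×8.76 = 174 m²; P = b + 2y√(1+z²) = 5.85 + 2×8.76×1.887 = 38.91 m.
Hydraulic radius R = A/P = 174/38.91 = 4.473 m.
From Manning's equation, V = (1/n) R^(2/3) S^(1/2) = (1/0.015) × 4.473^(2/3) × 0.003096^(1/2) = 10.1 m/s.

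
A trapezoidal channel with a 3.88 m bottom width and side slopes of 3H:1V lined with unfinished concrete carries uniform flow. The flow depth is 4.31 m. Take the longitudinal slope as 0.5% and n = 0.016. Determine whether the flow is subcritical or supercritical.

supercritical

With bottom width b = 3.88 m and side slope z = 3: A = (b + zy)y = (3.88 + 3×4.31)×4.31 = 72.45 m²; P = b + 2y√(1+z²) = 3.88 + 2×4.31×3.162 = 31.14 m.
Hydraulic radius R = A/P = 72.45/31.14 = 2.327 m.
V = (1/n) R^(2/3) √S = (1/0.016) × 2.327^(2/3) × √0.005 = 7.76 m/s. Hydraulic depth D_h = A/T = 72.45/29.74 = 2.436 m.
Froude number Fr = V/√(g·D_h) = 7.76/√(9.81×2.436) = 1.59, which is greater than 1, so the flow is supercritical.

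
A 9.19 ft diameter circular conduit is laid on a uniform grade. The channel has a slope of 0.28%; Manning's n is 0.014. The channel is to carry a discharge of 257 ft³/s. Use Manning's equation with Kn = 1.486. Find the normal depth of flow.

y_n = 4.02 ft

Manning's equation rearranged: A R^(2/3) = nQ / (1.486·√S) = 0.014 × 257 / (1.486 × √0.0028) = 45.76.
At y = 3.23 ft: A R^(2/3) = 30.61 — short.
At y = 4.85 ft: A R^(2/3) = 63.22 — over.
At y = 4.02 ft: A R^(2/3) = 45.75 — close enough.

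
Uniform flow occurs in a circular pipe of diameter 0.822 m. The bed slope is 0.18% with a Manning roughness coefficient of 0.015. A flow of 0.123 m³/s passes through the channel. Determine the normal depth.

Manning's equation rearranged: A R^(2/3) = nQ / (1·√S) = 0.015 × 0.123 / (√0.0018) = 0.04349.
At y = 0.185 m: A R^(2/3) = 0.02053 — too small.
At y = 0.302 m: A R^(2/3) = 0.05322 — too large.
At y = 0.271 m: A R^(2/3) = 0.04338 — matches.

y_n = 0.271 m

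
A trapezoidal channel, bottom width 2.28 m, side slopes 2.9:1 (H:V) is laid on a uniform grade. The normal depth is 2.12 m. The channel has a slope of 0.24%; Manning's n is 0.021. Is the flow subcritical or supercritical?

subcritical

With bottom width b = 2.28 m and side slope z = 2.9: A = (b + zy)y = (2.28 + 2.9×2.12)×2.12 = 17.87 m²; P = b + 2y√(1+z²) = 2.28 + 2×2.12×3.068 = 15.29 m.
Hydraulic radius R = A/P = 17.87/15.29 = 1.169 m.
V = (1/n) R^(2/3) √S = (1/0.021) × 1.169^(2/3) × √0.0024 = 2.589 m/s. Hydraulic depth D_h = A/T = 17.87/14.58 = 1.226 m.
Froude number Fr = V/√(g·D_h) = 2.589/√(9.81×1.226) = 0.746, which is less than 1, so the flow is subcritical.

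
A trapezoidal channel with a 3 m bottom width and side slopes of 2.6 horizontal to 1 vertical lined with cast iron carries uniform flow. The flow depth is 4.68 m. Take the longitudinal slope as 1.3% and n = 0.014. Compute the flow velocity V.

V = 14.8 m/s

With bottom width b = 3 m and side slope z = 2.6: A = (b + zy)y = (3 + 2.6×4.68)×4.68 = 70.99 m²; P = b + 2y√(1+z²) = 3 + 2×4.68×2.786 = 29.07 m.
Hydraulic radius R = A/P = 70.99/29.07 = 2.442 m.
From Manning's equation, V = (1/n) R^(2/3) S^(1/2) = (1/0.014) × 2.442^(2/3) × 0.013^(1/2) = 14.8 m/s.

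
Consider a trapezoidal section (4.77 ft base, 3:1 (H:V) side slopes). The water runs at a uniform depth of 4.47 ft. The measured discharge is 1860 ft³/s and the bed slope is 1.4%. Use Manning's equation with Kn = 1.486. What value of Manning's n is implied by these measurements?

With bottom width b = 4.77 ft and side slope z = 3: A = (b + zy)y = (4.77 + 3×4.47)×4.47 = 81.26 ft²; P = b + 2y√(1+z²) = 4.77 + 2×4.47×3.162 = 33.04 ft.
Hydraulic radius R = A/P = 81.26/33.04 = 2.46 ft.
Rearranging Manning's equation: n = (1.486/Q) A R^(2/3) S^(1/2) = (1.486/1860) × 81.26 × 2.46^(2/3) × √0.014 = 0.014.

n = 0.014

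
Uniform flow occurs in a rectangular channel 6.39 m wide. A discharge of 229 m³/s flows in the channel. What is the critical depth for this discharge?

For a rectangular channel, critical depth y_c = (q²/g)^(1/3) where q = Q/b = 229/6.39 = 35.84 m²/s.
So y_c = (35.84²/9.81)^(1/3) = 5.08 m.

y_c = 5.08 m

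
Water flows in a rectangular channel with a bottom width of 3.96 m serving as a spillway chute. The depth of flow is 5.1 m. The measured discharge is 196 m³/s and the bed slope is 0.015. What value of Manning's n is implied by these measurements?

n = 0.016

Flow area A = b·y = 3.96 × 5.1 = 20.2 m². Wetted perimeter P = b + 2y = 3.96 + 2×5.1 = 14.16 m.
Hydraulic radius R = A/P = 20.2/14.16 = 1.426 m.
Rearranging Manning's equation: n = (1/Q) A R^(2/3) S^(1/2) = (1/196) × 20.2 × 1.426^(2/3) × √0.015 = 0.016.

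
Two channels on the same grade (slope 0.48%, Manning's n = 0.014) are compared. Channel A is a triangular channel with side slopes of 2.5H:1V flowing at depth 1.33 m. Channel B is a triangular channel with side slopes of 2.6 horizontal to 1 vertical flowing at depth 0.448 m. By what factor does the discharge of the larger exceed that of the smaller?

Channel A: For a triangular section with side slope z = 2.5: A = zy² = 2.5×1.33² = 4.422 m²; P = 2y√(1+z²) = 2×1.33×2.693 = 7.162 m. Hydraulic radius R = A/P = 4.422/7.162 = 0.6174 m. Q_A = (1/0.014)·4.422·0.6174^(2/3)·√0.0048 = 15.87 m³/s.
Channel B: For a triangular section with side slope z = 2.6: A = zy² = 2.6×0.448² = 0.5218 m²; P = 2y√(1+z²) = 2×0.448×2.786 = 2.496 m. Hydraulic radius R = A/P = 0.5218/2.496 = 0.2091 m. Q_B = (1/0.014)·0.5218·0.2091^(2/3)·√0.0048 = 0.9097 m³/s.
The larger discharge is 15.87 m³/s and the smaller is 0.9097 m³/s; the ratio is 17.4.

17.4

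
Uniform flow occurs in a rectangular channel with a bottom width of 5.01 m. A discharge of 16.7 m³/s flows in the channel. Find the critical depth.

For a rectangular channel, critical depth y_c = (q²/g)^(1/3) where q = Q/b = 16.7/5.01 = 3.333 m²/s.
So y_c = (3.333²/9.81)^(1/3) = 1.04 m.

y_c = 1.04 m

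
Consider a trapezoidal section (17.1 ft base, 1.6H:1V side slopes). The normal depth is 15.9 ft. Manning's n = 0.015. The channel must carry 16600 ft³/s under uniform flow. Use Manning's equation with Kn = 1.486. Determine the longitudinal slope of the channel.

S = 0.00339

With bottom width b = 17.1 ft and side slope z = 1.6: A = (b + zy)y = (17.1 + 1.6×15.9)×15.9 = 676.4 ft²; P = b + 2y√(1+z²) = 17.1 + 2×15.9×1.887 = 77.1 ft.
Hydraulic radius R = A/P = 676.4/77.1 = 8.773 ft.
From Manning's equation, S = [nQ / (1.486 A R^(2/3))]² = [0.015 × 16600 / (1.486 × 676.4 × 8.773^(2/3))]² = 0.00339.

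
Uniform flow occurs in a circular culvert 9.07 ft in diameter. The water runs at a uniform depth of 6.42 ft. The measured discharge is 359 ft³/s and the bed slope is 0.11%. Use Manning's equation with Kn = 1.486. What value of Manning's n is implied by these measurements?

n = 0.013

For a circular section of diameter D = 9.07 ft at depth y = 6.42 ft, the central angle is θ = 2 arccos(1 − 2y/D) = 3.999 rad. Then A = (D²/8)(θ − sin θ) = 48.9 ft² and P = Dθ/2 = 18.14 ft.
Hydraulic radius R = A/P = 48.9/18.14 = 2.696 ft.
Rearranging Manning's equation: n = (1.486/Q) A R^(2/3) S^(1/2) = (1.486/359) × 48.9 × 2.696^(2/3) × √0.0011 = 0.013.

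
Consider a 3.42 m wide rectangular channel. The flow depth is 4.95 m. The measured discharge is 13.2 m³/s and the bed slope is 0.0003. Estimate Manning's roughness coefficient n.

n = 0.0261

Flow area A = b·y = 3.42 × 4.95 = 16.93 m². Wetted perimeter P = b + 2y = 3.42 + 2×4.95 = 13.32 m.
Hydraulic radius R = A/P = 16.93/13.32 = 1.271 m.
Rearranging Manning's equation: n = (1/Q) A R^(2/3) S^(1/2) = (1/13.2) × 16.93 × 1.271^(2/3) × √0.0003 = 0.0261.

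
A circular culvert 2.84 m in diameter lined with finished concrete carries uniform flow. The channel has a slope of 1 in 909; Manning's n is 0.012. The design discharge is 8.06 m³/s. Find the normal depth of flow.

y_n = 1.55 m

Manning's equation rearranged: A R^(2/3) = nQ / (1·√S) = 0.012 × 8.06 / (√0.0011) = 2.916.
Try y = 1.24 m: A R^(2/3) = 1.99 — low.
Try y = 1.69 m: A R^(2/3) = 3.344 — high.
Try y = 1.55 m: A R^(2/3) = 2.916 — matches.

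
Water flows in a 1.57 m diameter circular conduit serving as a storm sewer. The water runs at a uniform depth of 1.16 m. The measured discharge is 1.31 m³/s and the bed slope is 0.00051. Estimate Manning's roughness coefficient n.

n = 0.016

For a circular section of diameter D = 1.57 m at depth y = 1.16 m, the central angle is θ = 2 arccos(1 − 2y/D) = 4.138 rad. Then A = (D²/8)(θ − sin θ) = 1.533 m² and P = Dθ/2 = 3.248 m.
Hydraulic radius R = A/P = 1.533/3.248 = 0.4721 m.
Rearranging Manning's equation: n = (1/Q) A R^(2/3) S^(1/2) = (1/1.31) × 1.533 × 0.4721^(2/3) × √0.00051 = 0.016.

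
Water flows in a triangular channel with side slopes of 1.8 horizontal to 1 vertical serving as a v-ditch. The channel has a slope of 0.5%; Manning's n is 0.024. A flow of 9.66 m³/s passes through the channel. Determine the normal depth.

y_n = 1.54 m

Manning's equation rearranged: A R^(2/3) = nQ / (1·√S) = 0.024 × 9.66 / (√0.005) = 3.279.
Trying y = 1.11 m: A R^(2/3) = 1.369 — low.
Trying y = 1.71 m: A R^(2/3) = 4.335 — high.
Trying y = 1.54 m: A R^(2/3) = 3.279 — ≈ 3.279.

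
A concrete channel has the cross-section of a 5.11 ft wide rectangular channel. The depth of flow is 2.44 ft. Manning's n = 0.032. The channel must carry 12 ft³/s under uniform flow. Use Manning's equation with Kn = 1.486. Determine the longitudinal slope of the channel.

S = 0.00032

Flow area A = b·y = 5.11 × 2.44 = 12.47 ft². Wetted perimeter P = b + 2y = 5.11 + 2×2.44 = 9.99 ft.
Hydraulic radius R = A/P = 12.47/9.99 = 1.248 ft.
From Manning's equation, S = [nQ / (1.486 A R^(2/3))]² = [0.032 × 12 / (1.486 × 12.47 × 1.248^(2/3))]² = 0.00032.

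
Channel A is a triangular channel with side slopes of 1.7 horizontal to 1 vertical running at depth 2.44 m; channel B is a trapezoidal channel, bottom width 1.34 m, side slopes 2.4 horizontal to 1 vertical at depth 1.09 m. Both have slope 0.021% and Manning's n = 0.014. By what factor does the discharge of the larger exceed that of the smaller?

3.36

Channel A: For a triangular section with side slope z = 1.7: A = zy² = 1.7×2.44² = 10.12 m²; P = 2y√(1+z²) = 2×2.44×1.972 = 9.625 m. Hydraulic radius R = A/P = 10.12/9.625 = 1.052 m. Q_A = (1/0.014)·10.12·1.052^(2/3)·√0.00021 = 10.83 m³/s.
Channel B: With bottom width b = 1.34 m and side slope z = 2.4: A = (b + zy)y = (1.34 + 2.4×1.09)×1.09 = 4.312 m²; P = b + 2y√(1+z²) = 1.34 + 2×1.09×2.6 = 7.008 m. Hydraulic radius R = A/P = 4.312/7.008 = 0.6153 m. Q_B = (1/0.014)·4.312·0.6153^(2/3)·√0.00021 = 3.229 m³/s.
The larger discharge is 10.83 m³/s and the smaller is 3.229 m³/s; the ratio is 3.36.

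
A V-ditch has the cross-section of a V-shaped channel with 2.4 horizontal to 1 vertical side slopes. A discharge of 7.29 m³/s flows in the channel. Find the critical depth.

At critical depth, Q² T / (g A³) = 1, i.e. A³/T = Q²/g = 7.29²/9.81 = 5.417.
At y = 1.41 m: A³/T = 16.05 — high.
At y = 0.989 m: A³/T = 2.725 — low.
At y = 1.13 m: A³/T = 5.306 — ≈ 5.417.

y_c = 1.13 m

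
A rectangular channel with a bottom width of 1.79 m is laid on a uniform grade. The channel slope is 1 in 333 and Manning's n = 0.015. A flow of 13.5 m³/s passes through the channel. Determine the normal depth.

Manning's equation rearranged: A R^(2/3) = nQ / (1·√S) = 0.015 × 13.5 / (√0.003003) = 3.695.
Try y = 1.87 m: A R^(2/3) = 2.395 — too small.
Try y = 3.42 m: A R^(2/3) = 4.869 — too large.
Try y = 2.69 m: A R^(2/3) = 3.693 — ≈ 3.695.

y_n = 2.69 m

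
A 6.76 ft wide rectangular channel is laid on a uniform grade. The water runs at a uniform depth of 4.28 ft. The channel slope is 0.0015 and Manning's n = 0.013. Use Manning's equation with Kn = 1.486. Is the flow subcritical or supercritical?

Flow area A = b·y = 6.76 × 4.28 = 28.93 ft². Wetted perimeter P = b + 2y = 6.76 + 2×4.28 = 15.32 ft.
Hydraulic radius R = A/P = 28.93/15.32 = 1.889 ft.
V = (1.486/n) R^(2/3) √S = (1.486/0.013) × 1.889^(2/3) × √0.0015 = 6.764 ft/s. Hydraulic depth D_h = A/T = 28.93/6.76 = 4.28 ft.
Froude number Fr = V/√(g·D_h) = 6.764/√(32.2×4.28) = 0.576, which is less than 1, so the flow is subcritical.

subcritical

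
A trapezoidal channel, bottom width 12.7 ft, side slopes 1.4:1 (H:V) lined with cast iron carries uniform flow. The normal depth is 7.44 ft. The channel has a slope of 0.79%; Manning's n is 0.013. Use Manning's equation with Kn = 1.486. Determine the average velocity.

With bottom width b = 12.7 ft and side slope z = 1.4: A = (b + zy)y = (12.7 + 1.4×7.44)×7.44 = 172 ft²; P = b + 2y√(1+z²) = 12.7 + 2×7.44×1.72 = 38.3 ft.
Hydraulic radius R = A/P = 172/38.3 = 4.49 ft.
From Manning's equation, V = (1.486/n) R^(2/3) S^(1/2) = (1.486/0.013) × 4.49^(2/3) × 0.0079^(1/2) = 27.7 ft/s.

V = 27.7 ft/s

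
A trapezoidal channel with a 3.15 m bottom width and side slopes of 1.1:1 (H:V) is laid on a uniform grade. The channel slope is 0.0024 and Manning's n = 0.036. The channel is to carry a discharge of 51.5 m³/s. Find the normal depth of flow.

Manning's equation rearranged: A R^(2/3) = nQ / (1·√S) = 0.036 × 51.5 / (√0.0024) = 37.84.
Try y = 4 m: A R^(2/3) = 48.06 — high.
Try y = 3.12 m: A R^(2/3) = 28.7 — low.
Try y = 3.57 m: A R^(2/3) = 37.88 — ≈ 37.84.

y_n = 3.57 m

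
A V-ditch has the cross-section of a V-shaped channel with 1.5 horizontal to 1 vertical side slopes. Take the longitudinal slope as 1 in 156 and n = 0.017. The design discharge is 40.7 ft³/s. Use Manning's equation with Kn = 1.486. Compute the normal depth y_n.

Manning's equation rearranged: A R^(2/3) = nQ / (1.486·√S) = 0.017 × 40.7 / (1.486 × √0.00641) = 5.815.
Try y = 1.57 ft: A R^(2/3) = 2.783 — too small.
Try y = 2.35 ft: A R^(2/3) = 8.16 — too large.
Try y = 2.07 ft: A R^(2/3) = 5.818 — close enough.

y_n = 2.07 ft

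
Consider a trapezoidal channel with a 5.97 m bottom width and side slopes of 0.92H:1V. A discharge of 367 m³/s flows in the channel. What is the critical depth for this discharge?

At critical depth, Q² T / (g A³) = 1, i.e. A³/T = Q²/g = 367²/9.81 = 13730.
At y = 6.15 m: A³/T = 21160 — over.
At y = 4.27 m: A³/T = 5461 — short.
At y = 5.48 m: A³/T = 13690 — close enough.

y_c = 5.48 m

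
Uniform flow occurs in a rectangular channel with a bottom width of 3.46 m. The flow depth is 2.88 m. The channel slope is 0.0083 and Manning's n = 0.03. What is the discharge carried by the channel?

Q = 31.9 m³/s

Flow area A = b·y = 3.46 × 2.88 = 9.965 m². Wetted perimeter P = b + 2y = 3.46 + 2×2.88 = 9.22 m.
Hydraulic radius R = A/P = 9.965/9.22 = 1.081 m.
Manning's equation: Q = (1/n) A R^(2/3) S^(1/2) = (1/0.03) × 9.965 × 1.081^(2/3) × 0.0083^(1/2) = 31.9 m³/s.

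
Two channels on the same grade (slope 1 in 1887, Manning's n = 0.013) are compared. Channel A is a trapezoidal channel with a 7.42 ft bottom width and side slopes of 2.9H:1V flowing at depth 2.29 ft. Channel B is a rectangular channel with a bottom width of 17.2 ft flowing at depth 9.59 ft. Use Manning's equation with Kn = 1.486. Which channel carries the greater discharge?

channel B

Channel A: With bottom width b = 7.42 ft and side slope z = 2.9: A = (b + zy)y = (7.42 + 2.9×2.29)×2.29 = 32.2 ft²; P = b + 2y√(1+z²) = 7.42 + 2×2.29×3.068 = 21.47 ft. Hydraulic radius R = A/P = 32.2/21.47 = 1.5 ft. Q_A = (1.486/0.013)·32.2·1.5^(2/3)·√0.0005299 = 111 ft³/s.
Channel B: Flow area A = b·y = 17.2 × 9.59 = 164.9 ft². Wetted perimeter P = b + 2y = 17.2 + 2×9.59 = 36.38 ft. Hydraulic radius R = A/P = 164.9/36.38 = 4.534 ft. Q_B = (1.486/0.013)·164.9·4.534^(2/3)·√0.0005299 = 1189 ft³/s.
Q_A = 111 ft³/s vs Q_B = 1189 ft³/s, so channel B carries more.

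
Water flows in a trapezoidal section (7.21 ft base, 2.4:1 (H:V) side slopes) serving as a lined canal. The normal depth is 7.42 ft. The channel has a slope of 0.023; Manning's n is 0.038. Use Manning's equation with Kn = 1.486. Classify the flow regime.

With bottom width b = 7.21 ft and side slope z = 2.4: A = (b + zy)y = (7.21 + 2.4×7.42)×7.42 = 185.6 ft²; P = b + 2y√(1+z²) = 7.21 + 2×7.42×2.6 = 45.79 ft.
Hydraulic radius R = A/P = 185.6/45.79 = 4.054 ft.
V = (1.486/n) R^(2/3) √S = (1.486/0.038) × 4.054^(2/3) × √0.023 = 15.08 ft/s. Hydraulic depth D_h = A/T = 185.6/42.83 = 4.335 ft.
Froude number Fr = V/√(g·D_h) = 15.08/√(32.2×4.335) = 1.28, which is greater than 1, so the flow is supercritical.

supercritical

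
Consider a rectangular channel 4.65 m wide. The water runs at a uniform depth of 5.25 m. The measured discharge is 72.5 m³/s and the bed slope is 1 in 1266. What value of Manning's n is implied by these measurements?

Flow area A = b·y = 4.65 × 5.25 = 24.41 m². Wetted perimeter P = b + 2y = 4.65 + 2×5.25 = 15.15 m.
Hydraulic radius R = A/P = 24.41/15.15 = 1.611 m.
Rearranging Manning's equation: n = (1/Q) A R^(2/3) S^(1/2) = (1/72.5) × 24.41 × 1.611^(2/3) × √0.0007899 = 0.013.

n = 0.013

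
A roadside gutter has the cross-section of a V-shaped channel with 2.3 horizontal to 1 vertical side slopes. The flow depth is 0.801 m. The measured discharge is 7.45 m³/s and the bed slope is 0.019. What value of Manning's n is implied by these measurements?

For a triangular section with side slope z = 2.3: A = zy² = 2.3×0.801² = 1.476 m²; P = 2y√(1+z²) = 2×0.801×2.508 = 4.018 m.
Hydraulic radius R = A/P = 1.476/4.018 = 0.3673 m.
Rearranging Manning's equation: n = (1/Q) A R^(2/3) S^(1/2) = (1/7.45) × 1.476 × 0.3673^(2/3) × √0.019 = 0.014.

n = 0.014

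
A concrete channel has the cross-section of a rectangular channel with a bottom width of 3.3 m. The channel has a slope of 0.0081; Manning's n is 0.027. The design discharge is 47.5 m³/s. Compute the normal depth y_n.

y_n = 3.91 m

Manning's equation rearranged: A R^(2/3) = nQ / (1·√S) = 0.027 × 47.5 / (√0.0081) = 14.25.
Trying y = 4.56 m: A R^(2/3) = 17.1 — over.
Trying y = 3.91 m: A R^(2/3) = 14.25 — close enough.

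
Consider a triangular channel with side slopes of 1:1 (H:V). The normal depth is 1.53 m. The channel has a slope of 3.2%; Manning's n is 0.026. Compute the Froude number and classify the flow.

supercritical

For a triangular section with side slope z = 1: A = zy² = 1×1.53² = 2.341 m²; P = 2y√(1+z²) = 2×1.53×1.414 = 4.327 m.
Hydraulic radius R = A/P = 2.341/4.327 = 0.5409 m.
V = (1/n) R^(2/3) √S = (1/0.026) × 0.5409^(2/3) × √0.032 = 4.568 m/s. Hydraulic depth D_h = A/T = 2.341/3.06 = 0.765 m.
Froude number Fr = V/√(g·D_h) = 4.568/√(9.81×0.765) = 1.67, which is greater than 1, so the flow is supercritical.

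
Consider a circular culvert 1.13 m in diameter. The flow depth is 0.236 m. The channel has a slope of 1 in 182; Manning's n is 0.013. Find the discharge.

Q = 0.235 m³/s

For a circular section of diameter D = 1.13 m at depth y = 0.236 m, the central angle is θ = 2 arccos(1 − 2y/D) = 1.898 rad. Then A = (D²/8)(θ − sin θ) = 0.1519 m² and P = Dθ/2 = 1.073 m.
Hydraulic radius R = A/P = 0.1519/1.073 = 0.1416 m.
Manning's equation: Q = (1/n) A R^(2/3) S^(1/2) = (1/0.013) × 0.1519 × 0.1416^(2/3) × 0.005495^(1/2) = 0.235 m³/s.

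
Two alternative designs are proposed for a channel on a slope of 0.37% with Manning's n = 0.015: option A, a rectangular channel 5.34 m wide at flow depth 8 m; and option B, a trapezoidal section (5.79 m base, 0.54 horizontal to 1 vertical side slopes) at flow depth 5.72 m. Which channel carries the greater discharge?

Channel A: Flow area A = b·y = 5.34 × 8 = 42.72 m². Wetted perimeter P = b + 2y = 5.34 + 2×8 = 21.34 m. Hydraulic radius R = A/P = 42.72/21.34 = 2.002 m. Q_A = (1/0.015)·42.72·2.002^(2/3)·√0.0037 = 275.2 m³/s.
Channel B: With bottom width b = 5.79 m and side slope z = 0.54: A = (b + zy)y = (5.79 + 0.54×5.72)×5.72 = 50.79 m²; P = b + 2y√(1+z²) = 5.79 + 2×5.72×1.136 = 18.79 m. Hydraulic radius R = A/P = 50.79/18.79 = 2.703 m. Q_B = (1/0.015)·50.79·2.703^(2/3)·√0.0037 = 399.6 m³/s.
Q_A = 275.2 m³/s vs Q_B = 399.6 m³/s, so channel B carries more.

channel B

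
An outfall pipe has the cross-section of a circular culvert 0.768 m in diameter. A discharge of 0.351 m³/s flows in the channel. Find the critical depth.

At critical depth, Q² T / (g A³) = 1, i.e. A³/T = Q²/g = 0.351²/9.81 = 0.01256.
Trying y = 0.259 m: A³/T = 0.003568 — low.
Trying y = 0.403 m: A³/T = 0.01946 — high.
Trying y = 0.359 m: A³/T = 0.01251 — matches.

y_c = 0.359 m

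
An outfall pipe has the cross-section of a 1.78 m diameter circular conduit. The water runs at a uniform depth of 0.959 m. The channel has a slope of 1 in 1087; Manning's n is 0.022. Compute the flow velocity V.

V = 0.829 m/s

For a circular section of diameter D = 1.78 m at depth y = 0.959 m, the central angle is θ = 2 arccos(1 − 2y/D) = 3.297 rad. Then A = (D²/8)(θ − sin θ) = 1.367 m² and P = Dθ/2 = 2.934 m.
Hydraulic radius R = A/P = 1.367/2.934 = 0.4659 m.
From Manning's equation, V = (1/n) R^(2/3) S^(1/2) = (1/0.022) × 0.4659^(2/3) × 0.00092^(1/2) = 0.829 m/s.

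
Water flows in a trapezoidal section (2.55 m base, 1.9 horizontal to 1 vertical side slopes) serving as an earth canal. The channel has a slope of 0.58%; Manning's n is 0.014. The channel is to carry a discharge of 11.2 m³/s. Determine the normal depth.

y_n = 0.778 m

Manning's equation rearranged: A R^(2/3) = nQ / (1·√S) = 0.014 × 11.2 / (√0.0058) = 2.059.
At y = 0.542 m: A R^(2/3) = 1.049 — low.
At y = 0.941 m: A R^(2/3) = 2.966 — high.
At y = 0.778 m: A R^(2/3) = 2.058 — matches.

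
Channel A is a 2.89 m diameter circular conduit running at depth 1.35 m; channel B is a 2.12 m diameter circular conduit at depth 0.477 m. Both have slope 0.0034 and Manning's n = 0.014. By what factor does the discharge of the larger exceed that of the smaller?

9.15

Channel A: For a circular section of diameter D = 2.89 m at depth y = 1.35 m, the central angle is θ = 2 arccos(1 − 2y/D) = 3.01 rad. Then A = (D²/8)(θ − sin θ) = 3.006 m² and P = Dθ/2 = 4.349 m. Hydraulic radius R = A/P = 3.006/4.349 = 0.691 m. Q_A = (1/0.014)·3.006·0.691^(2/3)·√0.0034 = 9.784 m³/s.
Channel B: For a circular section of diameter D = 2.12 m at depth y = 0.477 m, the central angle is θ = 2 arccos(1 − 2y/D) = 1.977 rad. Then A = (D²/8)(θ − sin θ) = 0.5945 m² and P = Dθ/2 = 2.095 m. Hydraulic radius R = A/P = 0.5945/2.095 = 0.2837 m. Q_B = (1/0.014)·0.5945·0.2837^(2/3)·√0.0034 = 1.069 m³/s.
The larger discharge is 9.784 m³/s and the smaller is 1.069 m³/s; the ratio is 9.15.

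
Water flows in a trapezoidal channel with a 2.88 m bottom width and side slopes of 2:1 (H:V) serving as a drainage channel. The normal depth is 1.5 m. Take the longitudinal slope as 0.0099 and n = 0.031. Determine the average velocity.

V = 3.04 m/s

With bottom width b = 2.88 m and side slope z = 2: A = (b + zy)y = (2.88 + 2×1.5)×1.5 = 8.82 m²; P = b + 2y√(1+z²) = 2.88 + 2×1.5×2.236 = 9.588 m.
Hydraulic radius R = A/P = 8.82/9.588 = 0.9199 m.
From Manning's equation, V = (1/n) R^(2/3) S^(1/2) = (1/0.031) × 0.9199^(2/3) × 0.0099^(1/2) = 3.04 m/s.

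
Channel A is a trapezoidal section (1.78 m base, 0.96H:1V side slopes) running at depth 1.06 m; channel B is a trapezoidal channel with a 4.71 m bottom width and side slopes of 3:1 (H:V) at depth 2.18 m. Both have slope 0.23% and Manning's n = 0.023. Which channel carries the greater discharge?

channel B

Channel A: With bottom width b = 1.78 m and side slope z = 0.96: A = (b + zy)y = (1.78 + 0.96×1.06)×1.06 = 2.965 m²; P = b + 2y√(1+z²) = 1.78 + 2×1.06×1.386 = 4.719 m. Hydraulic radius R = A/P = 2.965/4.719 = 0.6284 m. Q_A = (1/0.023)·2.965·0.6284^(2/3)·√0.0023 = 4.537 m³/s.
Channel B: With bottom width b = 4.71 m and side slope z = 3: A = (b + zy)y = (4.71 + 3×2.18)×2.18 = 24.53 m²; P = b + 2y√(1+z²) = 4.71 + 2×2.18×3.162 = 18.5 m. Hydraulic radius R = A/P = 24.53/18.5 = 1.326 m. Q_B = (1/0.023)·24.53·1.326^(2/3)·√0.0023 = 61.72 m³/s.
Q_A = 4.537 m³/s vs Q_B = 61.72 m³/s, so channel B carries more.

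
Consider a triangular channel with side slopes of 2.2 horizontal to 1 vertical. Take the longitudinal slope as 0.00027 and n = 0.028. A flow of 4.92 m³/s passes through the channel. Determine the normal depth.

y_n = 2.01 m

Manning's equation rearranged: A R^(2/3) = nQ / (1·√S) = 0.028 × 4.92 / (√0.00027) = 8.384.
Trying y = 1.58 m: A R^(2/3) = 4.409 — low.
Trying y = 2.2 m: A R^(2/3) = 10.66 — high.
Trying y = 2.01 m: A R^(2/3) = 8.377 — matches.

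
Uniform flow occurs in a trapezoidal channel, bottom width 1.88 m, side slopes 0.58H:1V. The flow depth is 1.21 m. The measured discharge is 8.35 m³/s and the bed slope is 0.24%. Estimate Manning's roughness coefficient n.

With bottom width b = 1.88 m and side slope z = 0.58: A = (b + zy)y = (1.88 + 0.58×1.21)×1.21 = 3.124 m²; P = b + 2y√(1+z²) = 1.88 + 2×1.21×1.156 = 4.678 m.
Hydraulic radius R = A/P = 3.124/4.678 = 0.6679 m.
Rearranging Manning's equation: n = (1/Q) A R^(2/3) S^(1/2) = (1/8.35) × 3.124 × 0.6679^(2/3) × √0.0024 = 0.014.

n = 0.014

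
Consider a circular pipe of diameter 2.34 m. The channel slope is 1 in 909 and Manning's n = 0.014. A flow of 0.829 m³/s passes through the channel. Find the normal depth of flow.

y_n = 0.539 m

Manning's equation rearranged: A R^(2/3) = nQ / (1·√S) = 0.014 × 0.829 / (√0.0011) = 0.3499.
At y = 0.652 m: A R^(2/3) = 0.5102 — over.
At y = 0.411 m: A R^(2/3) = 0.2022 — short.
At y = 0.539 m: A R^(2/3) = 0.3501 — matches.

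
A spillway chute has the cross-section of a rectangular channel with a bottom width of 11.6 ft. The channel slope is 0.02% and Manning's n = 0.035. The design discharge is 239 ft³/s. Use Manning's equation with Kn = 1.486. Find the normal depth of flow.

y_n = 13.5 ft

Manning's equation rearranged: A R^(2/3) = nQ / (1.486·√S) = 0.035 × 239 / (1.486 × √0.0002) = 398.
At y = 15.3 ft: A R^(2/3) = 462.4 — over.
At y = 9.69 ft: A R^(2/3) = 265.4 — short.
At y = 13.5 ft: A R^(2/3) = 398.3 — close enough.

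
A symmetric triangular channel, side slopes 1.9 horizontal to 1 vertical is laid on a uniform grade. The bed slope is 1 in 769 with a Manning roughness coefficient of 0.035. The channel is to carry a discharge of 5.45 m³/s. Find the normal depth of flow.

y_n = 1.8 m

Manning's equation rearranged: A R^(2/3) = nQ / (1·√S) = 0.035 × 5.45 / (√0.0013) = 5.29.
At y = 1.62 m: A R^(2/3) = 3.994 — too small.
At y = 2.16 m: A R^(2/3) = 8.601 — too large.
At y = 1.8 m: A R^(2/3) = 5.289 — close enough.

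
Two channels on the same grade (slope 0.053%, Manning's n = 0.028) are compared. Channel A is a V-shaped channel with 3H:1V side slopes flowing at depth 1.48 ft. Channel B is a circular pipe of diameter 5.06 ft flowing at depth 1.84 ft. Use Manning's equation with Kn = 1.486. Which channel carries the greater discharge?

Channel A: For a triangular section with side slope z = 3: A = zy² = 3×1.48² = 6.571 ft²; P = 2y√(1+z²) = 2×1.48×3.162 = 9.36 ft. Hydraulic radius R = A/P = 6.571/9.36 = 0.702 ft. Q_A = (1.486/0.028)·6.571·0.702^(2/3)·√0.00053 = 6.342 ft³/s.
Channel B: For a circular section of diameter D = 5.06 ft at depth y = 1.84 ft, the central angle is θ = 2 arccos(1 − 2y/D) = 2.589 rad. Then A = (D²/8)(θ − sin θ) = 6.607 ft² and P = Dθ/2 = 6.551 ft. Hydraulic radius R = A/P = 6.607/6.551 = 1.009 ft. Q_B = (1.486/0.028)·6.607·1.009^(2/3)·√0.00053 = 8.119 ft³/s.
Q_A = 6.342 ft³/s vs Q_B = 8.119 ft³/s, so channel B carries more.

channel B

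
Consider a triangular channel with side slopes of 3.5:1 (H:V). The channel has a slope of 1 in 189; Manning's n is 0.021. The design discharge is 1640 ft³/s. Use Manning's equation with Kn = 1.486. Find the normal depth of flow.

y_n = 6.52 ft

Manning's equation rearranged: A R^(2/3) = nQ / (1.486·√S) = 0.021 × 1640 / (1.486 × √0.005291) = 318.6.
Trying y = 4.57 ft: A R^(2/3) = 123.5 — short.
Trying y = 8.29 ft: A R^(2/3) = 604.6 — over.
Trying y = 6.52 ft: A R^(2/3) = 318.7 — matches.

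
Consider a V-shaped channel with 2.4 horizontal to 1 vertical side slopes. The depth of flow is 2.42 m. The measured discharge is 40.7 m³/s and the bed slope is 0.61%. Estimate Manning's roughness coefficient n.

n = 0.029

For a triangular section with side slope z = 2.4: A = zy² = 2.4×2.42² = 14.06 m²; P = 2y√(1+z²) = 2×2.42×2.6 = 12.58 m.
Hydraulic radius R = A/P = 14.06/12.58 = 1.117 m.
Rearranging Manning's equation: n = (1/Q) A R^(2/3) S^(1/2) = (1/40.7) × 14.06 × 1.117^(2/3) × √0.0061 = 0.029.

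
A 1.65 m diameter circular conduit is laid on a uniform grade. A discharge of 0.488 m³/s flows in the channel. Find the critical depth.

At critical depth, Q² T / (g A³) = 1, i.e. A³/T = Q²/g = 0.488²/9.81 = 0.02428.
Try y = 0.423 m: A³/T = 0.05638 — high.
Try y = 0.292 m: A³/T = 0.01323 — low.
Try y = 0.341 m: A³/T = 0.02431 — matches.

y_c = 0.341 m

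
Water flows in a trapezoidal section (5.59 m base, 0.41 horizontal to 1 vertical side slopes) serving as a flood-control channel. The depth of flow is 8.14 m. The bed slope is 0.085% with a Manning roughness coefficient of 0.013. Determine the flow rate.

Q = 349 m³/s

With bottom width b = 5.59 m and side slope z = 0.41: A = (b + zy)y = (5.59 + 0.41×8.14)×8.14 = 72.67 m²; P = b + 2y√(1+z²) = 5.59 + 2×8.14×1.081 = 23.19 m.
Hydraulic radius R = A/P = 72.67/23.19 = 3.134 m.
Manning's equation: Q = (1/n) A R^(2/3) S^(1/2) = (1/0.013) × 72.67 × 3.134^(2/3) × 0.00085^(1/2) = 349 m³/s.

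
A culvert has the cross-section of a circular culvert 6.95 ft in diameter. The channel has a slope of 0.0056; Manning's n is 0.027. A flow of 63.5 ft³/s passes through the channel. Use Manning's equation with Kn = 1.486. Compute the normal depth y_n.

y_n = 2.52 ft

Manning's equation rearranged: A R^(2/3) = nQ / (1.486·√S) = 0.027 × 63.5 / (1.486 × √0.0056) = 15.42.
At y = 2.11 ft: A R^(2/3) = 10.99 — low.
At y = 2.98 ft: A R^(2/3) = 20.96 — high.
At y = 2.52 ft: A R^(2/3) = 15.41 — close enough.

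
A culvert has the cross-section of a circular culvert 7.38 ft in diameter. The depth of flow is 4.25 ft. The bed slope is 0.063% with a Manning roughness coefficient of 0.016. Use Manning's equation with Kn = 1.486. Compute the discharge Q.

For a circular section of diameter D = 7.38 ft at depth y = 4.25 ft, the central angle is θ = 2 arccos(1 − 2y/D) = 3.446 rad. Then A = (D²/8)(θ − sin θ) = 25.51 ft² and P = Dθ/2 = 12.72 ft.
Hydraulic radius R = A/P = 25.51/12.72 = 2.006 ft.
Manning's equation: Q = (1.486/n) A R^(2/3) S^(1/2) = (1.486/0.016) × 25.51 × 2.006^(2/3) × 0.00063^(1/2) = 94.6 ft³/s.

Q = 94.6 ft³/s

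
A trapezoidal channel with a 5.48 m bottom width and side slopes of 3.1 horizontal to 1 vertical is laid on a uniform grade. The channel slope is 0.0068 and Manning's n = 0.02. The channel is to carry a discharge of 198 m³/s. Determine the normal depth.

y_n = 2.61 m

Manning's equation rearranged: A R^(2/3) = nQ / (1·√S) = 0.02 × 198 / (√0.0068) = 48.02.
At y = 1.88 m: A R^(2/3) = 24 — short.
At y = 3.13 m: A R^(2/3) = 71.28 — over.
At y = 2.61 m: A R^(2/3) = 47.96 — ≈ 48.02.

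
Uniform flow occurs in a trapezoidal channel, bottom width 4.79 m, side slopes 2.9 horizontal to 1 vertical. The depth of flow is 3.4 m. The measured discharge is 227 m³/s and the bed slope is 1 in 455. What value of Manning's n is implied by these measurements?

n = 0.016

With bottom width b = 4.79 m and side slope z = 2.9: A = (b + zy)y = (4.79 + 2.9×3.4)×3.4 = 49.81 m²; P = b + 2y√(1+z²) = 4.79 + 2×3.4×3.068 = 25.65 m.
Hydraulic radius R = A/P = 49.81/25.65 = 1.942 m.
Rearranging Manning's equation: n = (1/Q) A R^(2/3) S^(1/2) = (1/227) × 49.81 × 1.942^(2/3) × √0.002198 = 0.016.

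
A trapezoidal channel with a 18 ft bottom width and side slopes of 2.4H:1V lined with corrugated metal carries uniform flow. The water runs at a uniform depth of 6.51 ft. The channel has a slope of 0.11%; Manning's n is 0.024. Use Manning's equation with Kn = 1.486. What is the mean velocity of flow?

V = 5.36 ft/s

With bottom width b = 18 ft and side slope z = 2.4: A = (b + zy)y = (18 + 2.4×6.51)×6.51 = 218.9 ft²; P = b + 2y√(1+z²) = 18 + 2×6.51×2.6 = 51.85 ft.
Hydraulic radius R = A/P = 218.9/51.85 = 4.221 ft.
From Manning's equation, V = (1.486/n) R^(2/3) S^(1/2) = (1.486/0.024) × 4.221^(2/3) × 0.0011^(1/2) = 5.36 ft/s.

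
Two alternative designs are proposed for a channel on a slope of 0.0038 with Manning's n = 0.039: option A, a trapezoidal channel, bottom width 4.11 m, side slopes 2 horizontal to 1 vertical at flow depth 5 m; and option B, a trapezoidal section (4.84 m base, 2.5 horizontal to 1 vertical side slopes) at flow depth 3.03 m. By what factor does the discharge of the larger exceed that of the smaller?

2.46

Channel A: With bottom width b = 4.11 m and side slope z = 2: A = (b + zy)y = (4.11 + 2×5)×5 = 70.55 m²; P = b + 2y√(1+z²) = 4.11 + 2×5×2.236 = 26.47 m. Hydraulic radius R = A/P = 70.55/26.47 = 2.665 m. Q_A = (1/0.039)·70.55·2.665^(2/3)·√0.0038 = 214.4 m³/s.
Channel B: With bottom width b = 4.84 m and side slope z = 2.5: A = (b + zy)y = (4.84 + 2.5×3.03)×3.03 = 37.62 m²; P = b + 2y√(1+z²) = 4.84 + 2×3.03×2.693 = 21.16 m. Hydraulic radius R = A/P = 37.62/21.16 = 1.778 m. Q_B = (1/0.039)·37.62·1.778^(2/3)·√0.0038 = 87.26 m³/s.
The larger discharge is 214.4 m³/s and the smaller is 87.26 m³/s; the ratio is 2.46.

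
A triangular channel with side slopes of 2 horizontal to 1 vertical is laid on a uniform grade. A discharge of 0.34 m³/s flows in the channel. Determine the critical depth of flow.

y_c = 0.358 m

At critical depth, Q² T / (g A³) = 1, i.e. A³/T = Q²/g = 0.34²/9.81 = 0.01178.
Try y = 0.265 m: A³/T = 0.002614 — short.
Try y = 0.388 m: A³/T = 0.01759 — over.
Try y = 0.358 m: A³/T = 0.01176 — close enough.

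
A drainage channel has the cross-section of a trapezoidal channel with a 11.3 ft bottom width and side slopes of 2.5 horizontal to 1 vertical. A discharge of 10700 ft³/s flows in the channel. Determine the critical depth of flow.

At critical depth, Q² T / (g A³) = 1, i.e. A³/T = Q²/g = 10700²/32.2 = 3556000.
Try y = 17.4 ft: A³/T = 8819000 — high.
Try y = 14.2 ft: A³/T = 3566000 — matches.

y_c = 14.2 ft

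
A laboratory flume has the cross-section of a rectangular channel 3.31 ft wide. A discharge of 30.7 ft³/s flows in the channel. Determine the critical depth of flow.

For a rectangular channel, critical depth y_c = (q²/g)^(1/3) where q = Q/b = 30.7/3.31 = 9.275 ft²/s.
So y_c = (9.275²/32.2)^(1/3) = 1.39 ft.

y_c = 1.39 ft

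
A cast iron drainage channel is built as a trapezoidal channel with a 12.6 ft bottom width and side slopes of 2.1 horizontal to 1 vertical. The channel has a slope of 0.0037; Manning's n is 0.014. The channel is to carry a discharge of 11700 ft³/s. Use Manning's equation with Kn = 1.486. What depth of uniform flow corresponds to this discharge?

Manning's equation rearranged: A R^(2/3) = nQ / (1.486·√S) = 0.014 × 11700 / (1.486 × √0.0037) = 1812.
At y = 14.7 ft: A R^(2/3) = 2533 — over.
At y = 11 ft: A R^(2/3) = 1319 — short.
At y = 12.7 ft: A R^(2/3) = 1818 — ≈ 1812.

y_n = 12.7 ft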